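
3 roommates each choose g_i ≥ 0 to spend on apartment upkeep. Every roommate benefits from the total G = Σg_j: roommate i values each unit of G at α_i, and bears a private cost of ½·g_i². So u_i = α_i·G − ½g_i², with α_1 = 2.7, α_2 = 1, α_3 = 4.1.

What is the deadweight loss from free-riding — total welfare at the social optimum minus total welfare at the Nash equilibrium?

42.97

Roommate i's FOC: ∂u_i/∂g_i = α_i − g_i = 0, so g_i* = α_i.
NE contributions = (2.7, 1, 4.1); G = 7.8.
W^NE = (Σα)·G − ½Σα_i² = 7.8² − ½·25.1 = 48.29.
Planner sets g_i = Σα_j = 7.8 for every i, so G^SO = 3·7.8 = 23.4.
W^SO = (Σα)·G^SO − ½·3·(Σα)² = (3/2)·7.8² = 91.26.
Deadweight loss = W^SO − W^NE = 42.97.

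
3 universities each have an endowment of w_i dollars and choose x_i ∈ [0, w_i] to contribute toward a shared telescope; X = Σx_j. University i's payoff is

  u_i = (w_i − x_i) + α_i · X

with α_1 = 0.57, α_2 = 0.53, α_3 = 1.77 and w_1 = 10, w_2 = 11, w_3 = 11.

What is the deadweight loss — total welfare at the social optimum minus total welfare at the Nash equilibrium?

39.27

∂u_i/∂x_i = α_i − 1, so university i contributes w_i if α_i > 1, else 0.
α_i > 1 for i ∈ {3}; NE contributions (0, 0, 11), X = 11.
W^NE = Σw_i − X^NE + (Σα_i)·X^NE = 32 + 1.87·11 = 52.57.
Planner: ∂(Σu_j)/∂x_i = Σα_j − 1 = 1.87 > 0, so everyone contributes w_i; X^SO = 32, W^SO = 32 + 1.87·32 = 91.84.
Deadweight loss = 39.27.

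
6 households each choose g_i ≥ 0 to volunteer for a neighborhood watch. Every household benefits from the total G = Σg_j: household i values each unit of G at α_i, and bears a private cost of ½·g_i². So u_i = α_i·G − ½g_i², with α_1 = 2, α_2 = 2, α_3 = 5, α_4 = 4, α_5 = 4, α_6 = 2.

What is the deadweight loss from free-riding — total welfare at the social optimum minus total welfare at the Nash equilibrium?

Household i's FOC: ∂u_i/∂g_i = α_i − g_i = 0, so g_i* = α_i.
NE contributions = (2, 2, 5, 4, 4, 2); G = 19.
W^NE = (Σα)·G − ½Σα_i² = 19² − ½·69 = 326.5.
Planner sets g_i = Σα_j = 19 for every i, so G^SO = 6·19 = 114.
W^SO = (Σα)·G^SO − ½·6·(Σα)² = (6/2)·19² = 1083.
Deadweight loss = W^SO − W^NE = 756.5.

756.5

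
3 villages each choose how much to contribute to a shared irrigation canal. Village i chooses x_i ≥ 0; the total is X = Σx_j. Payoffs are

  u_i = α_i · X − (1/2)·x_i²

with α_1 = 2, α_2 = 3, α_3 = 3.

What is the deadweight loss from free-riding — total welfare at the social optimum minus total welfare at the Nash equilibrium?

43

Village i's FOC: ∂u_i/∂x_i = α_i − x_i = 0, so x_i* = α_i.
NE contributions = (2, 3, 3); X = 8.
W^NE = (Σα)·X − ½Σα_i² = 8² − ½·22 = 53.
Planner sets x_i = Σα_j = 8 for every i, so X^SO = 3·8 = 24.
W^SO = (Σα)·X^SO − ½·3·(Σα)² = (3/2)·8² = 96.
Deadweight loss = W^SO − W^NE = 43.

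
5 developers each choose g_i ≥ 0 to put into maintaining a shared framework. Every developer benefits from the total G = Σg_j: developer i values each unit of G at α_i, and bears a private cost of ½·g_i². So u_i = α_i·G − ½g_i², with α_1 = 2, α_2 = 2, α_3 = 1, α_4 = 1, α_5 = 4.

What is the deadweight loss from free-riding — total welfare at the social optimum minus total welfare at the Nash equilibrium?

163

Developer i's FOC: ∂u_i/∂g_i = α_i − g_i = 0, so g_i* = α_i.
NE contributions = (2, 2, 1, 1, 4); G = 10.
W^NE = (Σα)·G − ½Σα_i² = 10² − ½·26 = 87.
Planner sets g_i = Σα_j = 10 for every i, so G^SO = 5·10 = 50.
W^SO = (Σα)·G^SO − ½·5·(Σα)² = (5/2)·10² = 250.
Deadweight loss = W^SO − W^NE = 163.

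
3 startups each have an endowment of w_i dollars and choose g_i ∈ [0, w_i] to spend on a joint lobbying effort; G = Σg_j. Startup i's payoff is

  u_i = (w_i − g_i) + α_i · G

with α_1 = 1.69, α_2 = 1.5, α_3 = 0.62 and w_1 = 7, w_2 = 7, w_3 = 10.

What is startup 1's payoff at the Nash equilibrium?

∂u_i/∂g_i = α_i − 1, so startup i contributes w_i if α_i > 1, else 0.
α_i > 1 for i ∈ {1, 2}; NE contributions (7, 7, 0), G = 14.
u_1 = (7 − 7) + 1.69·14 = 23.66.

23.66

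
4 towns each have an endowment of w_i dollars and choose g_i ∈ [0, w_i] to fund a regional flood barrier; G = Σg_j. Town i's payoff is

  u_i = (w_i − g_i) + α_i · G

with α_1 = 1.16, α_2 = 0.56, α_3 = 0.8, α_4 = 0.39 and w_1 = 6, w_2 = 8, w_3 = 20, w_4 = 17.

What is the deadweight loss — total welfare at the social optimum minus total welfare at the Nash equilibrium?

85.95

∂u_i/∂g_i = α_i − 1, so town i contributes w_i if α_i > 1, else 0.
α_i > 1 for i ∈ {1}; NE contributions (6, 0, 0, 0), G = 6.
W^NE = Σw_i − G^NE + (Σα_i)·G^NE = 51 + 1.91·6 = 62.46.
Planner: ∂(Σu_j)/∂g_i = Σα_j − 1 = 1.91 > 0, so everyone contributes w_i; G^SO = 51, W^SO = 51 + 1.91·51 = 148.41.
Deadweight loss = 85.95.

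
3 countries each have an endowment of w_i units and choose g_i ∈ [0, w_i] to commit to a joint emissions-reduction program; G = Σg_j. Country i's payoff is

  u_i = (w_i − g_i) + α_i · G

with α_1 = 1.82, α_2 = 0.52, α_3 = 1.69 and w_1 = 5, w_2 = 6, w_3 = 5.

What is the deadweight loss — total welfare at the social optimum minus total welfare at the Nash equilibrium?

∂u_i/∂g_i = α_i − 1, so country i contributes w_i if α_i > 1, else 0.
α_i > 1 for i ∈ {1, 3}; NE contributions (5, 0, 5), G = 10.
W^NE = Σw_i − G^NE + (Σα_i)·G^NE = 16 + 3.03·10 = 46.3.
Planner: ∂(Σu_j)/∂g_i = Σα_j − 1 = 3.03 > 0, so everyone contributes w_i; G^SO = 16, W^SO = 16 + 3.03·16 = 64.48.
Deadweight loss = 18.18.

18.18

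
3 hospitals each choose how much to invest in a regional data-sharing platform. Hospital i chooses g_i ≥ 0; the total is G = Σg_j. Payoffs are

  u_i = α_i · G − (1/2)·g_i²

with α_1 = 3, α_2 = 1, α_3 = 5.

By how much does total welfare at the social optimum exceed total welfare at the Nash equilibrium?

Hospital i's FOC: ∂u_i/∂g_i = α_i − g_i = 0, so g_i* = α_i.
NE contributions = (3, 1, 5); G = 9.
W^NE = (Σα)·G − ½Σα_i² = 9² − ½·35 = 63.5.
Planner sets g_i = Σα_j = 9 for every i, so G^SO = 3·9 = 27.
W^SO = (Σα)·G^SO − ½·3·(Σα)² = (3/2)·9² = 121.5.
Deadweight loss = W^SO − W^NE = 58.

58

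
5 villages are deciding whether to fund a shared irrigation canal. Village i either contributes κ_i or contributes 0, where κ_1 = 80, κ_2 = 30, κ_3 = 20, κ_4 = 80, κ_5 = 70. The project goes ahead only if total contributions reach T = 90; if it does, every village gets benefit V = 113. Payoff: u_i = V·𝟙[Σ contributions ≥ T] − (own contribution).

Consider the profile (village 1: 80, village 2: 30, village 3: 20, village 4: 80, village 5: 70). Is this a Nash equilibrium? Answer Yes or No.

No

Total = 280 ≥ 90: provided.
Village 1 (pledges 80, payoff 33): dropping to 0 → total 200, payoff 113. Profitable deviation.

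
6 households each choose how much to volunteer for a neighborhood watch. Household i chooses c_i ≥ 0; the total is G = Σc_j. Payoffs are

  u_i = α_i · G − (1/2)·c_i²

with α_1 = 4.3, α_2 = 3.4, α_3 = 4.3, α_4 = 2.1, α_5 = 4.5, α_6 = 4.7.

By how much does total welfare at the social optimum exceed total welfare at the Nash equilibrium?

Household i's FOC: ∂u_i/∂c_i = α_i − c_i = 0, so c_i* = α_i.
NE contributions = (4.3, 3.4, 4.3, 2.1, 4.5, 4.7); G = 23.3.
W^NE = (Σα)·G − ½Σα_i² = 23.3² − ½·95.29 = 495.245.
Planner sets c_i = Σα_j = 23.3 for every i, so G^SO = 6·23.3 = 139.8.
W^SO = (Σα)·G^SO − ½·6·(Σα)² = (6/2)·23.3² = 1628.67.
Deadweight loss = W^SO − W^NE = 1133.425.

1133.425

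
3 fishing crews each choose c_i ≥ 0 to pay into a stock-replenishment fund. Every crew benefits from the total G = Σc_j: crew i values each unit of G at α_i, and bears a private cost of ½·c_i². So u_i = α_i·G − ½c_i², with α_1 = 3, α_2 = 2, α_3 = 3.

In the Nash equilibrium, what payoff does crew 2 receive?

Crew i's FOC: ∂u_i/∂c_i = α_i − c_i = 0, so c_i* = α_i.
NE contributions = (3, 2, 3); G = 8.
u_2 = α_2·G − ½·(c_2)² = 2·8 − ½·2² = 14.

14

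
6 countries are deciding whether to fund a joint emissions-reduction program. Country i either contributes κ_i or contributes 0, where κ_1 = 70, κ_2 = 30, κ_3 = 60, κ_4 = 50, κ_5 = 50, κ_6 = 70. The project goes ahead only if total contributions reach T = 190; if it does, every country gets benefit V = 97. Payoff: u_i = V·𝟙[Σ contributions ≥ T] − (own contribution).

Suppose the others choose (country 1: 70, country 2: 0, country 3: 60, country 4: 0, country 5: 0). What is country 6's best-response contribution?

Others' total = 130. Contributing 70 brings total to 200 ≥ 190: gain V − κ_6 = 27.
Best response: 70.

70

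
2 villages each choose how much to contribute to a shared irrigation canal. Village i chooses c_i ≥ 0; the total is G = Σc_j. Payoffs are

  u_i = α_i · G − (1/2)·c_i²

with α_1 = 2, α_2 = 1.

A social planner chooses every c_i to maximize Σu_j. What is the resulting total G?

Planner FOC: ∂(Σu_j)/∂c_i = (Σα_j) − c_i = 0, so c_i^SO = Σα_j = 3 for every i; G^SO = 6.

6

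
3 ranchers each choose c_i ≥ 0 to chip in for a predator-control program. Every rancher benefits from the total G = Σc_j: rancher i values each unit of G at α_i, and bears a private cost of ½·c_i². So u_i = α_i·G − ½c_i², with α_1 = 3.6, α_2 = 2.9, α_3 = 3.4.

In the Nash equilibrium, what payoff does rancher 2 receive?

Rancher i's FOC: ∂u_i/∂c_i = α_i − c_i = 0, so c_i* = α_i.
NE contributions = (3.6, 2.9, 3.4); G = 9.9.
u_2 = α_2·G − ½·(c_2)² = 2.9·9.9 − ½·2.9² = 24.505.

24.505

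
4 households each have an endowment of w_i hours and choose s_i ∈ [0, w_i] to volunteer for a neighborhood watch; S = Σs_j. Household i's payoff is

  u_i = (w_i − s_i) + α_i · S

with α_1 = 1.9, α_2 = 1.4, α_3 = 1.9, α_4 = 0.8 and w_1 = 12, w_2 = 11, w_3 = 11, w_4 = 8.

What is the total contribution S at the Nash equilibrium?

∂u_i/∂s_i = α_i − 1, so household i contributes w_i if α_i > 1, else 0.
α_i > 1 for i ∈ {1, 2, 3}; NE contributions (12, 11, 11, 0), S = 34.

34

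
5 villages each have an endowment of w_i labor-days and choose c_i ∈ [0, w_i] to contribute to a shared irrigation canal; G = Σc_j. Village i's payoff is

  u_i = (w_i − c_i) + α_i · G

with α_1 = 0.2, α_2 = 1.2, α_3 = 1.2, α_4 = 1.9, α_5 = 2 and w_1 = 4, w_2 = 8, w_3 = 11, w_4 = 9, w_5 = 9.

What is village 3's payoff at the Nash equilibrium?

44.4

∂u_i/∂c_i = α_i − 1, so village i contributes w_i if α_i > 1, else 0.
α_i > 1 for i ∈ {2, 3, 4, 5}; NE contributions (0, 8, 11, 9, 9), G = 37.
u_3 = (11 − 11) + 1.2·37 = 44.4.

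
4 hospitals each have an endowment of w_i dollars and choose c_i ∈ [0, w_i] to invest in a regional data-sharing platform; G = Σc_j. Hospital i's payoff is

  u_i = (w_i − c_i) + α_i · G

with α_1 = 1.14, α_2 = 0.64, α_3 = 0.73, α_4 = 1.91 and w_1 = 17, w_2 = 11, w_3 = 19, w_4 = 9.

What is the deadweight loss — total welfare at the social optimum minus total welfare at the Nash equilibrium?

∂u_i/∂c_i = α_i − 1, so hospital i contributes w_i if α_i > 1, else 0.
α_i > 1 for i ∈ {1, 4}; NE contributions (17, 0, 0, 9), G = 26.
W^NE = Σw_i − G^NE + (Σα_i)·G^NE = 56 + 3.42·26 = 144.92.
Planner: ∂(Σu_j)/∂c_i = Σα_j − 1 = 3.42 > 0, so everyone contributes w_i; G^SO = 56, W^SO = 56 + 3.42·56 = 247.52.
Deadweight loss = 102.6.

102.6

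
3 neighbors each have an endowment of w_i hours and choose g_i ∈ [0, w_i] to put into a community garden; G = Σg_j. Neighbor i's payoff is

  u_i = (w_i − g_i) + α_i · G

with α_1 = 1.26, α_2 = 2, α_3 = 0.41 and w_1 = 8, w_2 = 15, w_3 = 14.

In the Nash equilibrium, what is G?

∂u_i/∂g_i = α_i − 1, so neighbor i contributes w_i if α_i > 1, else 0.
α_i > 1 for i ∈ {1, 2}; NE contributions (8, 15, 0), G = 23.

23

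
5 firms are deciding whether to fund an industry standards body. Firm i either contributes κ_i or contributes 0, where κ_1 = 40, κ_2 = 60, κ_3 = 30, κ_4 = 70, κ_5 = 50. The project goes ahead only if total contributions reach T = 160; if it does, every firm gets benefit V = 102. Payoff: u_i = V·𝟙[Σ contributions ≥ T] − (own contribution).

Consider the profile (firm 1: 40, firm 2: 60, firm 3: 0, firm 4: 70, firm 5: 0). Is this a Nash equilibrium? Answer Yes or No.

Yes

Total = 170 ≥ 160: provided.
Firm 1 (pledges 40, payoff 62): dropping to 0 → total 130, payoff 0. No gain.
Firm 2 (pledges 60, payoff 42): dropping to 0 → total 110, payoff 0. No gain.
Firm 3 (pledges 0, payoff 102): pledging 30 → total 200, payoff 72. No gain.
Firm 4 (pledges 70, payoff 32): dropping to 0 → total 100, payoff 0. No gain.
Firm 5 (pledges 0, payoff 102): pledging 50 → total 220, payoff 52. No gain.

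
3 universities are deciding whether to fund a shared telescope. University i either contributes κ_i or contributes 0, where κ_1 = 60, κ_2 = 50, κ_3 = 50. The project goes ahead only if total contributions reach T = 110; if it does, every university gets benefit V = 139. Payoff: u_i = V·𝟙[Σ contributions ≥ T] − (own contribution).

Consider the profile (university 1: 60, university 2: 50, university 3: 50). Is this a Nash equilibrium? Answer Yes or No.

No

Total = 160 ≥ 110: provided.
University 1 (pledges 60, payoff 79): dropping to 0 → total 100, payoff 0. No gain.
University 2 (pledges 50, payoff 89): dropping to 0 → total 110, payoff 139. Profitable deviation.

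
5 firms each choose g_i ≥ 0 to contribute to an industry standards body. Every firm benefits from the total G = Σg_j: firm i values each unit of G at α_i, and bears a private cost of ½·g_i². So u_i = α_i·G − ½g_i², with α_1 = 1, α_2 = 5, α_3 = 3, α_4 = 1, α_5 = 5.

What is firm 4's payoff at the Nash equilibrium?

14.5

Firm i's FOC: ∂u_i/∂g_i = α_i − g_i = 0, so g_i* = α_i.
NE contributions = (1, 5, 3, 1, 5); G = 15.
u_4 = α_4·G − ½·(g_4)² = 1·15 − ½·1² = 14.5.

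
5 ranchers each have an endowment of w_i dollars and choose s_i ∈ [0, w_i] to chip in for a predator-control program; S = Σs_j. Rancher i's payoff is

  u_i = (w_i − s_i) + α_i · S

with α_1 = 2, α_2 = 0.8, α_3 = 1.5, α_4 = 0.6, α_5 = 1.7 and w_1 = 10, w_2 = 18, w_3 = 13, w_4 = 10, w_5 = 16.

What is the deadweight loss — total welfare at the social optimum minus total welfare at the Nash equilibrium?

∂u_i/∂s_i = α_i − 1, so rancher i contributes w_i if α_i > 1, else 0.
α_i > 1 for i ∈ {1, 3, 5}; NE contributions (10, 0, 13, 0, 16), S = 39.
W^NE = Σw_i − S^NE + (Σα_i)·S^NE = 67 + 5.6·39 = 285.4.
Planner: ∂(Σu_j)/∂s_i = Σα_j − 1 = 5.6 > 0, so everyone contributes w_i; S^SO = 67, W^SO = 67 + 5.6·67 = 442.2.
Deadweight loss = 156.8.

156.8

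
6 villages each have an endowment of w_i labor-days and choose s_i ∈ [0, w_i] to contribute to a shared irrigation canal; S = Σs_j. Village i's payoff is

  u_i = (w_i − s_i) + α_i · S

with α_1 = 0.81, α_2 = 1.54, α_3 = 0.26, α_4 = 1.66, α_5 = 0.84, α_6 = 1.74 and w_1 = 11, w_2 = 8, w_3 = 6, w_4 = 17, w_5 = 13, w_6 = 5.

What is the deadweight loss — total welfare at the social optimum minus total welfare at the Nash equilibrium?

∂u_i/∂s_i = α_i − 1, so village i contributes w_i if α_i > 1, else 0.
α_i > 1 for i ∈ {2, 4, 6}; NE contributions (0, 8, 0, 17, 0, 5), S = 30.
W^NE = Σw_i − S^NE + (Σα_i)·S^NE = 60 + 5.85·30 = 235.5.
Planner: ∂(Σu_j)/∂s_i = Σα_j − 1 = 5.85 > 0, so everyone contributes w_i; S^SO = 60, W^SO = 60 + 5.85·60 = 411.
Deadweight loss = 175.5.

175.5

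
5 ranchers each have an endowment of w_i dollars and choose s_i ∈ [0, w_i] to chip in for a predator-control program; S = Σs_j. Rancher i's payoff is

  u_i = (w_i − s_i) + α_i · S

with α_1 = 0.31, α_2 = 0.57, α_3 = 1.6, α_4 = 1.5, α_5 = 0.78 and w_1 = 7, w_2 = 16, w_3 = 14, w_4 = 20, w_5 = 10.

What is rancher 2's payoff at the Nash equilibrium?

∂u_i/∂s_i = α_i − 1, so rancher i contributes w_i if α_i > 1, else 0.
α_i > 1 for i ∈ {3, 4}; NE contributions (0, 0, 14, 20, 0), S = 34.
u_2 = (16 − 0) + 0.57·34 = 35.38.

35.38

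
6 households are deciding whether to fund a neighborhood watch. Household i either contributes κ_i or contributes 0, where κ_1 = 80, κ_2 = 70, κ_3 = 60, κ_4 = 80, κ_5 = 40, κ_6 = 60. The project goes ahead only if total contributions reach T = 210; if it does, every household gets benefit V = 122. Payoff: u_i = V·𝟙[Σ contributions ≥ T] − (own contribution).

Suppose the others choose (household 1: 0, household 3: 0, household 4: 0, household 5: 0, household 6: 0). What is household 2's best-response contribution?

Others' total = 0. Even contributing 70 gives 70 < 210: no benefit either way.
Best response: 0.

0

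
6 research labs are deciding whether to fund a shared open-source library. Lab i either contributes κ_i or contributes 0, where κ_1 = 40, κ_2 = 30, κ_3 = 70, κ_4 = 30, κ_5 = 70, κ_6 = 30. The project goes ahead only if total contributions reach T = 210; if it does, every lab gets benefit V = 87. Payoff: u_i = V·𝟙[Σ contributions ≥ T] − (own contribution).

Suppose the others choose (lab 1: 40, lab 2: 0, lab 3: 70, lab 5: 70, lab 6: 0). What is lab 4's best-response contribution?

30

Others' total = 180. Contributing 30 brings total to 210 ≥ 210: gain V − κ_4 = 57.
Best response: 30.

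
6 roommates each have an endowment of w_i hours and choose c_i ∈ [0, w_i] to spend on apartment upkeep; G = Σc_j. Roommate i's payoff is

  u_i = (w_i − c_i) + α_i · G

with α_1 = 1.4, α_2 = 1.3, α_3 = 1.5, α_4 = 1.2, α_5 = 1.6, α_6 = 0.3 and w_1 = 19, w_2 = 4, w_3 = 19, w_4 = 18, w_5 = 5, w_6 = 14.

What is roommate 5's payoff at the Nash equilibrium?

∂u_i/∂c_i = α_i − 1, so roommate i contributes w_i if α_i > 1, else 0.
α_i > 1 for i ∈ {1, 2, 3, 4, 5}; NE contributions (19, 4, 19, 18, 5, 0), G = 65.
u_5 = (5 − 5) + 1.6·65 = 104.

104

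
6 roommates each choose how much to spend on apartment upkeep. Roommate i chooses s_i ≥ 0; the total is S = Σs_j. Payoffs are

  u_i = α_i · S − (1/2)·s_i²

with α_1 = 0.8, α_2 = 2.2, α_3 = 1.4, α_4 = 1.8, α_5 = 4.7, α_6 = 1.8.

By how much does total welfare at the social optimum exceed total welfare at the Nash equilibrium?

340.585

Roommate i's FOC: ∂u_i/∂s_i = α_i − s_i = 0, so s_i* = α_i.
NE contributions = (0.8, 2.2, 1.4, 1.8, 4.7, 1.8); S = 12.7.
W^NE = (Σα)·S − ½Σα_i² = 12.7² − ½·36.01 = 143.285.
Planner sets s_i = Σα_j = 12.7 for every i, so S^SO = 6·12.7 = 76.2.
W^SO = (Σα)·S^SO − ½·6·(Σα)² = (6/2)·12.7² = 483.87.
Deadweight loss = W^SO − W^NE = 340.585.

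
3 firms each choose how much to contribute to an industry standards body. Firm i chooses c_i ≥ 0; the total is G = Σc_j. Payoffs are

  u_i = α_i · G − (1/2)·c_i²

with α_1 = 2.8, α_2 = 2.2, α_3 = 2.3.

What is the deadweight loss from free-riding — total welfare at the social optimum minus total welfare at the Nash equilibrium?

35.63

Firm i's FOC: ∂u_i/∂c_i = α_i − c_i = 0, so c_i* = α_i.
NE contributions = (2.8, 2.2, 2.3); G = 7.3.
W^NE = (Σα)·G − ½Σα_i² = 7.3² − ½·17.97 = 44.305.
Planner sets c_i = Σα_j = 7.3 for every i, so G^SO = 3·7.3 = 21.9.
W^SO = (Σα)·G^SO − ½·3·(Σα)² = (3/2)·7.3² = 79.935.
Deadweight loss = W^SO − W^NE = 35.63.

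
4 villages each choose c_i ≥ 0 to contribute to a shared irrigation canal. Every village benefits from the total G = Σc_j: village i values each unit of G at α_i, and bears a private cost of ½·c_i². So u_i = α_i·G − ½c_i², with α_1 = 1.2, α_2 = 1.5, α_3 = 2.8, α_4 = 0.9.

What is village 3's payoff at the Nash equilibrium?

14

Village i's FOC: ∂u_i/∂c_i = α_i − c_i = 0, so c_i* = α_i.
NE contributions = (1.2, 1.5, 2.8, 0.9); G = 6.4.
u_3 = α_3·G − ½·(c_3)² = 2.8·6.4 − ½·2.8² = 14.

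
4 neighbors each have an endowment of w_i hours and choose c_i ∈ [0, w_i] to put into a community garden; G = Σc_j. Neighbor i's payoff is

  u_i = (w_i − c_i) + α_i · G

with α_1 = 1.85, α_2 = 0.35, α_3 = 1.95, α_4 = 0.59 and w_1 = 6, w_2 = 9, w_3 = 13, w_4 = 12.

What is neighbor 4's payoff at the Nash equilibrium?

∂u_i/∂c_i = α_i − 1, so neighbor i contributes w_i if α_i > 1, else 0.
α_i > 1 for i ∈ {1, 3}; NE contributions (6, 0, 13, 0), G = 19.
u_4 = (12 − 0) + 0.59·19 = 23.21.

23.21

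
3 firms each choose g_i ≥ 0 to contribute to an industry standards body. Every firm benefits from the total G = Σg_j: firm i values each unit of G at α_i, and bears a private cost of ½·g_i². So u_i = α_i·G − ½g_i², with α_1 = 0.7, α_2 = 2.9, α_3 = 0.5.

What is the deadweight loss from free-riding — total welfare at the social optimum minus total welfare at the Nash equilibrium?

12.98

Firm i's FOC: ∂u_i/∂g_i = α_i − g_i = 0, so g_i* = α_i.
NE contributions = (0.7, 2.9, 0.5); G = 4.1.
W^NE = (Σα)·G − ½Σα_i² = 4.1² − ½·9.15 = 12.235.
Planner sets g_i = Σα_j = 4.1 for every i, so G^SO = 3·4.1 = 12.3.
W^SO = (Σα)·G^SO − ½·3·(Σα)² = (3/2)·4.1² = 25.215.
Deadweight loss = W^SO − W^NE = 12.98.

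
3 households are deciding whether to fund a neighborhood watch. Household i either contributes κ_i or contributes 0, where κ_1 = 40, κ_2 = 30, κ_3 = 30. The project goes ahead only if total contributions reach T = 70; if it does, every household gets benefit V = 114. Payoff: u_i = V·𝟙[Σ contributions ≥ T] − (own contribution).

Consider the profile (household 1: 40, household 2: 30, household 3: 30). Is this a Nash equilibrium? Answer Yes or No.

No

Total = 100 ≥ 70: provided.
Household 1 (pledges 40, payoff 74): dropping to 0 → total 60, payoff 0. No gain.
Household 2 (pledges 30, payoff 84): dropping to 0 → total 70, payoff 114. Profitable deviation.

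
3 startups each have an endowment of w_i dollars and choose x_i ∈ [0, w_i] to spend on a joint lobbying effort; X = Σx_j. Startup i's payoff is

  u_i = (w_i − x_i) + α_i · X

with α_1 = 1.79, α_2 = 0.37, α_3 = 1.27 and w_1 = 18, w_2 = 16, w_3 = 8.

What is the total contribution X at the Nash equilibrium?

26

∂u_i/∂x_i = α_i − 1, so startup i contributes w_i if α_i > 1, else 0.
α_i > 1 for i ∈ {1, 3}; NE contributions (18, 0, 8), X = 26.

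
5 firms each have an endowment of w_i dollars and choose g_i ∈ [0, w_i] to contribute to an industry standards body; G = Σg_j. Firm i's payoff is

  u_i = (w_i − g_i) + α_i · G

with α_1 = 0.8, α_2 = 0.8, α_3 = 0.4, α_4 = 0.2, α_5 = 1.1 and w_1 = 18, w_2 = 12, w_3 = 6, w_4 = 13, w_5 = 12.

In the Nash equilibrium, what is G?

∂u_i/∂g_i = α_i − 1, so firm i contributes w_i if α_i > 1, else 0.
α_i > 1 for i ∈ {5}; NE contributions (0, 0, 0, 0, 12), G = 12.

12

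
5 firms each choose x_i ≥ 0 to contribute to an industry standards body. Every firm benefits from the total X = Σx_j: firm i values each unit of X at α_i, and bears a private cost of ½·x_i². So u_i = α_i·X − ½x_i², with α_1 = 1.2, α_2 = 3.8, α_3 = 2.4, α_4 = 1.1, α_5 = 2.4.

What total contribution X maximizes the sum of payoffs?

54.5

Planner FOC: ∂(Σu_j)/∂x_i = (Σα_j) − x_i = 0, so x_i^SO = Σα_j = 10.9 for every i; X^SO = 54.5.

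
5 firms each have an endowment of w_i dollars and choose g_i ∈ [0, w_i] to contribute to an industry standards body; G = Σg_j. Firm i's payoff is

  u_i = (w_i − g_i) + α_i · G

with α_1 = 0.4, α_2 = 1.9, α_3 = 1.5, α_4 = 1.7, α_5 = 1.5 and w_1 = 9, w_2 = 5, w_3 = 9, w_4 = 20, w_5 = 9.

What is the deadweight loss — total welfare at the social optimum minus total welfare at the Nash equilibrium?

54

∂u_i/∂g_i = α_i − 1, so firm i contributes w_i if α_i > 1, else 0.
α_i > 1 for i ∈ {2, 3, 4, 5}; NE contributions (0, 5, 9, 20, 9), G = 43.
W^NE = Σw_i − G^NE + (Σα_i)·G^NE = 52 + 6·43 = 310.
Planner: ∂(Σu_j)/∂g_i = Σα_j − 1 = 6 > 0, so everyone contributes w_i; G^SO = 52, W^SO = 52 + 6·52 = 364.
Deadweight loss = 54.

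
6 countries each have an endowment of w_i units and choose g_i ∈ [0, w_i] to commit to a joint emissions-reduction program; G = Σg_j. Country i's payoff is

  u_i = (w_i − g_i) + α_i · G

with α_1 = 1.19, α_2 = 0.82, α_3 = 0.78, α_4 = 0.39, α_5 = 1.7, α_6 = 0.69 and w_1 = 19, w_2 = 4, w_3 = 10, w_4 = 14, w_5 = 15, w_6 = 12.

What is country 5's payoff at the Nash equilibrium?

∂u_i/∂g_i = α_i − 1, so country i contributes w_i if α_i > 1, else 0.
α_i > 1 for i ∈ {1, 5}; NE contributions (19, 0, 0, 0, 15, 0), G = 34.
u_5 = (15 − 15) + 1.7·34 = 57.8.

57.8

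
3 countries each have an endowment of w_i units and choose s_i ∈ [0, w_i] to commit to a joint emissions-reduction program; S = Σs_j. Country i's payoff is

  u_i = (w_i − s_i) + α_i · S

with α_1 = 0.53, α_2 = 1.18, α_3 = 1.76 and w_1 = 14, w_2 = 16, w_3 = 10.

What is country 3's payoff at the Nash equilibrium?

45.76

∂u_i/∂s_i = α_i − 1, so country i contributes w_i if α_i > 1, else 0.
α_i > 1 for i ∈ {2, 3}; NE contributions (0, 16, 10), S = 26.
u_3 = (10 − 10) + 1.76·26 = 45.76.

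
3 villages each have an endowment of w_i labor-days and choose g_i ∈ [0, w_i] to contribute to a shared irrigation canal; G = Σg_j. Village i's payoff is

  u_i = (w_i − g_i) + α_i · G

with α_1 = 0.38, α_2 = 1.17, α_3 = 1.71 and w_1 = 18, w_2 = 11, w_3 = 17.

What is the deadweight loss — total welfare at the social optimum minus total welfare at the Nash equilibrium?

∂u_i/∂g_i = α_i − 1, so village i contributes w_i if α_i > 1, else 0.
α_i > 1 for i ∈ {2, 3}; NE contributions (0, 11, 17), G = 28.
W^NE = Σw_i − G^NE + (Σα_i)·G^NE = 46 + 2.26·28 = 109.28.
Planner: ∂(Σu_j)/∂g_i = Σα_j − 1 = 2.26 > 0, so everyone contributes w_i; G^SO = 46, W^SO = 46 + 2.26·46 = 149.96.
Deadweight loss = 40.68.

40.68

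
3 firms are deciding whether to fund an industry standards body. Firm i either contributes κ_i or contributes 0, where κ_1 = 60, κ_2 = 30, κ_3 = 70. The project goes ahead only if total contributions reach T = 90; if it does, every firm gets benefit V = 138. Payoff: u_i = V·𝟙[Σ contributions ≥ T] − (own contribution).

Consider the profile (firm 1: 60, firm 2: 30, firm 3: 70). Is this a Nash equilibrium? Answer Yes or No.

Total = 160 ≥ 90: provided.
Firm 1 (pledges 60, payoff 78): dropping to 0 → total 100, payoff 138. Profitable deviation.

No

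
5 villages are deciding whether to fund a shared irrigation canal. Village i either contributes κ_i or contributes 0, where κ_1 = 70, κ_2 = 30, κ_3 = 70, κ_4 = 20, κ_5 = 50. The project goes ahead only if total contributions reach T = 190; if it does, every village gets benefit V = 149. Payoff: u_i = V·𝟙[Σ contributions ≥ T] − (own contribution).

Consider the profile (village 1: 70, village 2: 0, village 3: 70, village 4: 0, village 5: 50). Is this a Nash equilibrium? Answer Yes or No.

Total = 190 ≥ 190: provided.
Village 1 (pledges 70, payoff 79): dropping to 0 → total 120, payoff 0. No gain.
Village 2 (pledges 0, payoff 149): pledging 30 → total 220, payoff 119. No gain.
Village 3 (pledges 70, payoff 79): dropping to 0 → total 120, payoff 0. No gain.
Village 4 (pledges 0, payoff 149): pledging 20 → total 210, payoff 129. No gain.
Village 5 (pledges 50, payoff 99): dropping to 0 → total 140, payoff 0. No gain.

Yes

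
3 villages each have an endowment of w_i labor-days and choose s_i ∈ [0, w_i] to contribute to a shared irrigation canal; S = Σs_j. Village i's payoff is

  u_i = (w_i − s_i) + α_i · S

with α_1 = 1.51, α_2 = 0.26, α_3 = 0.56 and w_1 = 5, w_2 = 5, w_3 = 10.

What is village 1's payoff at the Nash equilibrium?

∂u_i/∂s_i = α_i − 1, so village i contributes w_i if α_i > 1, else 0.
α_i > 1 for i ∈ {1}; NE contributions (5, 0, 0), S = 5.
u_1 = (5 − 5) + 1.51·5 = 7.55.

7.55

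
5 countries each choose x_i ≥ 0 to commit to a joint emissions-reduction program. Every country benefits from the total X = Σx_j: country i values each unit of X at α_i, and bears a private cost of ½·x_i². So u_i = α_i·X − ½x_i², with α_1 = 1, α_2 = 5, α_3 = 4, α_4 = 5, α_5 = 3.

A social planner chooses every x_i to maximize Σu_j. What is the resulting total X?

90

Planner FOC: ∂(Σu_j)/∂x_i = (Σα_j) − x_i = 0, so x_i^SO = Σα_j = 18 for every i; X^SO = 90.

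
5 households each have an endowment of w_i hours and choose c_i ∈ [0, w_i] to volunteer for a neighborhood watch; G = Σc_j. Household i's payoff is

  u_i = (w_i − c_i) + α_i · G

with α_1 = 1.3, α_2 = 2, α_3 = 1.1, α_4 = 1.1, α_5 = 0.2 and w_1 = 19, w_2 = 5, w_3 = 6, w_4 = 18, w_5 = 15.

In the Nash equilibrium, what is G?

∂u_i/∂c_i = α_i − 1, so household i contributes w_i if α_i > 1, else 0.
α_i > 1 for i ∈ {1, 2, 3, 4}; NE contributions (19, 5, 6, 18, 0), G = 48.

48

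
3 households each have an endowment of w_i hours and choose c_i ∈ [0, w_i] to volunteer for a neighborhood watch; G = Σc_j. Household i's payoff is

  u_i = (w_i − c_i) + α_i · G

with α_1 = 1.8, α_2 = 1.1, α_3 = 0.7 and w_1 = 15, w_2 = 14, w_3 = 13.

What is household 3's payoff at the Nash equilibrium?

∂u_i/∂c_i = α_i − 1, so household i contributes w_i if α_i > 1, else 0.
α_i > 1 for i ∈ {1, 2}; NE contributions (15, 14, 0), G = 29.
u_3 = (13 − 0) + 0.7·29 = 33.3.

33.3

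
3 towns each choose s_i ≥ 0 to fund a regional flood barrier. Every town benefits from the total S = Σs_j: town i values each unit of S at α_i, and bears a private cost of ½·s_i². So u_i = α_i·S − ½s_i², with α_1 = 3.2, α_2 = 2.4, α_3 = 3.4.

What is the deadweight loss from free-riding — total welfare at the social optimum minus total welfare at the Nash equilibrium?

54.28

Town i's FOC: ∂u_i/∂s_i = α_i − s_i = 0, so s_i* = α_i.
NE contributions = (3.2, 2.4, 3.4); S = 9.
W^NE = (Σα)·S − ½Σα_i² = 9² − ½·27.56 = 67.22.
Planner sets s_i = Σα_j = 9 for every i, so S^SO = 3·9 = 27.
W^SO = (Σα)·S^SO − ½·3·(Σα)² = (3/2)·9² = 121.5.
Deadweight loss = W^SO − W^NE = 54.28.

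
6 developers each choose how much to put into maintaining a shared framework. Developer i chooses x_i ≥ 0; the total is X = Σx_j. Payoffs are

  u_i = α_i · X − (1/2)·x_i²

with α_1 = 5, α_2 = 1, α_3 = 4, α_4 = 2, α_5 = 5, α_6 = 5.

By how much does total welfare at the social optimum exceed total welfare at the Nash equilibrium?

1016

Developer i's FOC: ∂u_i/∂x_i = α_i − x_i = 0, so x_i* = α_i.
NE contributions = (5, 1, 4, 2, 5, 5); X = 22.
W^NE = (Σα)·X − ½Σα_i² = 22² − ½·96 = 436.
Planner sets x_i = Σα_j = 22 for every i, so X^SO = 6·22 = 132.
W^SO = (Σα)·X^SO − ½·6·(Σα)² = (6/2)·22² = 1452.
Deadweight loss = W^SO − W^NE = 1016.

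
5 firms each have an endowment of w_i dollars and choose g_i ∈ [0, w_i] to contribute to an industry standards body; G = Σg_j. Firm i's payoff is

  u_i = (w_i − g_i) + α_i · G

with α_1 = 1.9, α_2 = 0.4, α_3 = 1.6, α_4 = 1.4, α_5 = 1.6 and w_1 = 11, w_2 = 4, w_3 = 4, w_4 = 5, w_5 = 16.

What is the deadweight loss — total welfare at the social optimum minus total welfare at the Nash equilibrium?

23.6

∂u_i/∂g_i = α_i − 1, so firm i contributes w_i if α_i > 1, else 0.
α_i > 1 for i ∈ {1, 3, 4, 5}; NE contributions (11, 0, 4, 5, 16), G = 36.
W^NE = Σw_i − G^NE + (Σα_i)·G^NE = 40 + 5.9·36 = 252.4.
Planner: ∂(Σu_j)/∂g_i = Σα_j − 1 = 5.9 > 0, so everyone contributes w_i; G^SO = 40, W^SO = 40 + 5.9·40 = 276.
Deadweight loss = 23.6.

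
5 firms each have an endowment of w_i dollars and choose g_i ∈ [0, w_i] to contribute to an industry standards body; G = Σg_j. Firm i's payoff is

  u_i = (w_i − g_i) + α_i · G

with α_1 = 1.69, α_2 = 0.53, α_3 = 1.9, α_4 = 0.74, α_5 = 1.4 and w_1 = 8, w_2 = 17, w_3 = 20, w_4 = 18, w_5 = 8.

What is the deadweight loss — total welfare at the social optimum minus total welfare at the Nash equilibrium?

184.1

∂u_i/∂g_i = α_i − 1, so firm i contributes w_i if α_i > 1, else 0.
α_i > 1 for i ∈ {1, 3, 5}; NE contributions (8, 0, 20, 0, 8), G = 36.
W^NE = Σw_i − G^NE + (Σα_i)·G^NE = 71 + 5.26·36 = 260.36.
Planner: ∂(Σu_j)/∂g_i = Σα_j − 1 = 5.26 > 0, so everyone contributes w_i; G^SO = 71, W^SO = 71 + 5.26·71 = 444.46.
Deadweight loss = 184.1.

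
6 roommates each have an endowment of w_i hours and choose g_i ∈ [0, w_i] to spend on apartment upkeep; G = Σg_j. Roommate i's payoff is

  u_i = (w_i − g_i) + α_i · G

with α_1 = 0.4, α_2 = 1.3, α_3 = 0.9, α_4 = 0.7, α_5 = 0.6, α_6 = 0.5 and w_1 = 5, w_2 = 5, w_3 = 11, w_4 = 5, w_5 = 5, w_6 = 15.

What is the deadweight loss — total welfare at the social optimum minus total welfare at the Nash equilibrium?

∂u_i/∂g_i = α_i − 1, so roommate i contributes w_i if α_i > 1, else 0.
α_i > 1 for i ∈ {2}; NE contributions (0, 5, 0, 0, 0, 0), G = 5.
W^NE = Σw_i − G^NE + (Σα_i)·G^NE = 46 + 3.4·5 = 63.
Planner: ∂(Σu_j)/∂g_i = Σα_j − 1 = 3.4 > 0, so everyone contributes w_i; G^SO = 46, W^SO = 46 + 3.4·46 = 202.4.
Deadweight loss = 139.4.

139.4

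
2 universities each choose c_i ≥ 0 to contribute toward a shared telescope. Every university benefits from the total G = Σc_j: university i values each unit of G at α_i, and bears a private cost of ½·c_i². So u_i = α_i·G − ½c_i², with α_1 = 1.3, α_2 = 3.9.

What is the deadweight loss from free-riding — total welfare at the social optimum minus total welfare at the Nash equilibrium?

University i's FOC: ∂u_i/∂c_i = α_i − c_i = 0, so c_i* = α_i.
NE contributions = (1.3, 3.9); G = 5.2.
W^NE = (Σα)·G − ½Σα_i² = 5.2² − ½·16.9 = 18.59.
Planner sets c_i = Σα_j = 5.2 for every i, so G^SO = 2·5.2 = 10.4.
W^SO = (Σα)·G^SO − ½·2·(Σα)² = (2/2)·5.2² = 27.04.
Deadweight loss = W^SO − W^NE = 8.45.

8.45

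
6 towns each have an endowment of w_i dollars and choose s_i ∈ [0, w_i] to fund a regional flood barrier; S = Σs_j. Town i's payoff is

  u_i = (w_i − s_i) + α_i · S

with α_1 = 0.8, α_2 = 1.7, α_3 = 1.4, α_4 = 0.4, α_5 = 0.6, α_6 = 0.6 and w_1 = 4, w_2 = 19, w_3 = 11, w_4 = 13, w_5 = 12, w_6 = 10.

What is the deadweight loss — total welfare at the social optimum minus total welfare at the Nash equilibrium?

∂u_i/∂s_i = α_i − 1, so town i contributes w_i if α_i > 1, else 0.
α_i > 1 for i ∈ {2, 3}; NE contributions (0, 19, 11, 0, 0, 0), S = 30.
W^NE = Σw_i − S^NE + (Σα_i)·S^NE = 69 + 4.5·30 = 204.
Planner: ∂(Σu_j)/∂s_i = Σα_j − 1 = 4.5 > 0, so everyone contributes w_i; S^SO = 69, W^SO = 69 + 4.5·69 = 379.5.
Deadweight loss = 175.5.

175.5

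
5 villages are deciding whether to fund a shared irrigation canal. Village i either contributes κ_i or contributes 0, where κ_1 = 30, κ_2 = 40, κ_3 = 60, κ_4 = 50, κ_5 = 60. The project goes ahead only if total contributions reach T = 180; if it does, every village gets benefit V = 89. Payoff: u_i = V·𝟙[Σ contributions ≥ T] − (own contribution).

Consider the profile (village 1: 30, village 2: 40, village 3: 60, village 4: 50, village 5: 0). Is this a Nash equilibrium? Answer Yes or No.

Yes

Total = 180 ≥ 180: provided.
Village 1 (pledges 30, payoff 59): dropping to 0 → total 150, payoff 0. No gain.
Village 2 (pledges 40, payoff 49): dropping to 0 → total 140, payoff 0. No gain.
Village 3 (pledges 60, payoff 29): dropping to 0 → total 120, payoff 0. No gain.
Village 4 (pledges 50, payoff 39): dropping to 0 → total 130, payoff 0. No gain.
Village 5 (pledges 0, payoff 89): pledging 60 → total 240, payoff 29. No gain.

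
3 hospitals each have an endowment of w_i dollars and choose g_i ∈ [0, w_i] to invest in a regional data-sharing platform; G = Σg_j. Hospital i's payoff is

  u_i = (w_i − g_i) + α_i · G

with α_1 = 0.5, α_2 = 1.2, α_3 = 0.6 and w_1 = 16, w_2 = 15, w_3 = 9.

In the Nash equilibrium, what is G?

15

∂u_i/∂g_i = α_i − 1, so hospital i contributes w_i if α_i > 1, else 0.
α_i > 1 for i ∈ {2}; NE contributions (0, 15, 0), G = 15.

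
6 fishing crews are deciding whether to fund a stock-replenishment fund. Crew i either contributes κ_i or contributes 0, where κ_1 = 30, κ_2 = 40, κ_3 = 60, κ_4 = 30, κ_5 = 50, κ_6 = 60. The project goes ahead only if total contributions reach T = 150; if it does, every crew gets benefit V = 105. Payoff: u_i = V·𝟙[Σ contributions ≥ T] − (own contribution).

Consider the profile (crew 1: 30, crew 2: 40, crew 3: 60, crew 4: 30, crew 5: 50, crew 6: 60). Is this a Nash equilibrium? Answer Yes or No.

Total = 270 ≥ 150: provided.
Crew 1 (pledges 30, payoff 75): dropping to 0 → total 240, payoff 105. Profitable deviation.

No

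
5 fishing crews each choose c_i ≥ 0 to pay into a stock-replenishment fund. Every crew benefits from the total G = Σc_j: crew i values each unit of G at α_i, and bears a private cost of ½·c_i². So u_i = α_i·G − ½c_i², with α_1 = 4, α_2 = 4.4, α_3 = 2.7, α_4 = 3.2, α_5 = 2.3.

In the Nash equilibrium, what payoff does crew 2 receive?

Crew i's FOC: ∂u_i/∂c_i = α_i − c_i = 0, so c_i* = α_i.
NE contributions = (4, 4.4, 2.7, 3.2, 2.3); G = 16.6.
u_2 = α_2·G − ½·(c_2)² = 4.4·16.6 − ½·4.4² = 63.36.

63.36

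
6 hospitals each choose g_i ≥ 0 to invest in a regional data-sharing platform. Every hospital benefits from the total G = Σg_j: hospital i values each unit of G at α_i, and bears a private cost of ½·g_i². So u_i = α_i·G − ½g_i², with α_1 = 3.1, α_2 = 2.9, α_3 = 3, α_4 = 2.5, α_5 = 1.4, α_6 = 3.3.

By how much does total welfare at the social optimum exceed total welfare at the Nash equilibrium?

Hospital i's FOC: ∂u_i/∂g_i = α_i − g_i = 0, so g_i* = α_i.
NE contributions = (3.1, 2.9, 3, 2.5, 1.4, 3.3); G = 16.2.
W^NE = (Σα)·G − ½Σα_i² = 16.2² − ½·46.12 = 239.38.
Planner sets g_i = Σα_j = 16.2 for every i, so G^SO = 6·16.2 = 97.2.
W^SO = (Σα)·G^SO − ½·6·(Σα)² = (6/2)·16.2² = 787.32.
Deadweight loss = W^SO − W^NE = 547.94.

547.94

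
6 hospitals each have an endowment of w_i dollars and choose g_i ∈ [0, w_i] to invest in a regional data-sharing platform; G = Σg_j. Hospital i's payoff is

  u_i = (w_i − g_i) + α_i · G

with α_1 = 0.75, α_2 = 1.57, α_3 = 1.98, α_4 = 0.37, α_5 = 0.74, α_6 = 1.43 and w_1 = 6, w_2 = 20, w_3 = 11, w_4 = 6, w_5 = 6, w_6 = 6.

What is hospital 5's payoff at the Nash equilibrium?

33.38

∂u_i/∂g_i = α_i − 1, so hospital i contributes w_i if α_i > 1, else 0.
α_i > 1 for i ∈ {2, 3, 6}; NE contributions (0, 20, 11, 0, 0, 6), G = 37.
u_5 = (6 − 0) + 0.74·37 = 33.38.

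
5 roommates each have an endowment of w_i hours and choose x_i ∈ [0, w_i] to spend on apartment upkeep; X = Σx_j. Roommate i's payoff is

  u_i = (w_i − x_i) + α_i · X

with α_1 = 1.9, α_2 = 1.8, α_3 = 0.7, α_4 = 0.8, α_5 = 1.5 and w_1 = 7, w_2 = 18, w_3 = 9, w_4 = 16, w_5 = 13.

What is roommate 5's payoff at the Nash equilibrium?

∂u_i/∂x_i = α_i − 1, so roommate i contributes w_i if α_i > 1, else 0.
α_i > 1 for i ∈ {1, 2, 5}; NE contributions (7, 18, 0, 0, 13), X = 38.
u_5 = (13 − 13) + 1.5·38 = 57.

57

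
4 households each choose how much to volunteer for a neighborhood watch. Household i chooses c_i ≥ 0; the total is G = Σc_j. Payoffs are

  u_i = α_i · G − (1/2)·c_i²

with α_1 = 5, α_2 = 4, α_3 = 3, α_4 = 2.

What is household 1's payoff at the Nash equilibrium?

57.5

Household i's FOC: ∂u_i/∂c_i = α_i − c_i = 0, so c_i* = α_i.
NE contributions = (5, 4, 3, 2); G = 14.
u_1 = α_1·G − ½·(c_1)² = 5·14 − ½·5² = 57.5.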